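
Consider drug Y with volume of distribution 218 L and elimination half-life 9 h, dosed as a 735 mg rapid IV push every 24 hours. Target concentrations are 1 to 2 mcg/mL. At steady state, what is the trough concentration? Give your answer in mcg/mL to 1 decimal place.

0.6 mcg/mL

k = ln2/t½ = ln2/9 ≈ 0.077016 h⁻¹; fraction remaining f = e^(−kτ) = e^(−0.077016×24) ≈ 0.1575.
At steady state, accumulation factor R = 1/(1 − e^(−kτ)) ≈ 1.1869.
Single-dose peak C₀ = D/Vd = 735/218 ≈ 3.372 mcg/mL.
Steady-state peak Cmax,ss = C₀·R ≈ 3.372 × 1.1869 ≈ 4.002 mcg/mL.
One interval later, Cmin,ss = Cmax,ss·e^(−kτ) ≈ 4.002 × 0.1575 ≈ 0.630 mcg/mL.
Trough 0.6 mcg/mL vs MEC 1 mcg/mL: subtherapeutic.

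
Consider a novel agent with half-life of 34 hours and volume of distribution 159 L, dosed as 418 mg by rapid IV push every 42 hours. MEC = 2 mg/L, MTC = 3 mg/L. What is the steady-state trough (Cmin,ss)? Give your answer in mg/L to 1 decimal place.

1.9 mg/L

Over one 42-h interval, 42/34 ≈ 1.2353 half-lives elapse, leaving f ≈ 0.4248 of each dose.
Single-dose peak C₀ = D/Vd = 418/159 ≈ 2.629 mg/L.
Steady-state trough Cmin,ss = C₀·f/(1−f) ≈ 2.629 × 0.4248/0.5752 ≈ 1.942 mg/L.
Trough 1.9 mg/L vs MEC 2 mg/L: subtherapeutic.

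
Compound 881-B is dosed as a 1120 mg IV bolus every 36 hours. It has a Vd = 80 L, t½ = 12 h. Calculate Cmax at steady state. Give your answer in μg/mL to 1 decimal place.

16.0 μg/mL

τ = 36 h = 3 half-lives, so f = (1/2)^3 = 0.125.
Accumulation ratio R = 1/(1 − f) = 1/0.875 = 8/7.
Single-dose peak C₀ = D/Vd = 1120/80 = 14 μg/mL.
Steady-state peak Cmax,ss = C₀·R = 14 × 8/7 ≈ 16.000 μg/mL.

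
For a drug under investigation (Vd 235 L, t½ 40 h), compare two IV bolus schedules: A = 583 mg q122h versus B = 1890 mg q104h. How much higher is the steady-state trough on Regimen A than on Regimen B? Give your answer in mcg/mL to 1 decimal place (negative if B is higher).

Regimen A: f = (1/2)^(122/40) ≈ 0.1207; Cmin,ss = (583/235)·f/(1−f) ≈ 0.341 mcg/mL.
Regimen B: f = (1/2)^(104/40) ≈ 0.1649; Cmin,ss = (1890/235)·f/(1−f) ≈ 1.588 mcg/mL.
Difference ≈ 0.341 − 1.588 ≈ -1.247 mcg/mL.

-1.2 mcg/mL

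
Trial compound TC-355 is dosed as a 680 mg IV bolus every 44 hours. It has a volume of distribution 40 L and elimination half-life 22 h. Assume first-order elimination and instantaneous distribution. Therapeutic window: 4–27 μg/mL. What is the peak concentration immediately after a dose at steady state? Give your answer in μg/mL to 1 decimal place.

The dosing interval is 2 half-lives, so f = 2^(−2) = 0.25.
At steady state, R = 1/(1 − 0.25) = 4/3.
Single-dose peak C₀ = D/Vd = 680/40 = 17 μg/mL.
Steady-state peak Cmax,ss = C₀·R = 17 × 4/3 ≈ 22.667 μg/mL.
Peak 22.7 μg/mL vs MTC 27 μg/mL: below toxic threshold.

22.7 μg/mL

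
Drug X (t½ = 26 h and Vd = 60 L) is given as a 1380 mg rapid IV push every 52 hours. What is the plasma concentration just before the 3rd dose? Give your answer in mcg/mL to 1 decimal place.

f = (1/2)^(τ/t½) = (1/2)^(52/26) ≈ 0.2500.
C₀ = D/Vd = 1380/60 ≈ 23.000 mcg/mL.
Before the 3rd dose, 2 doses have been given. Superposition: Cmin = C₀·(f + f²).
≈ 23.000 × (0.2500 + 0.0625) ≈ 23.000 × 0.3125 ≈ 7.188 mcg/mL.

7.2 mcg/mL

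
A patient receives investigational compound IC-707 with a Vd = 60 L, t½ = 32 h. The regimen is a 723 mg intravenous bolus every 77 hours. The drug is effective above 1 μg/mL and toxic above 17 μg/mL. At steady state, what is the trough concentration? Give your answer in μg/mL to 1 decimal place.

2.8 μg/mL

τ/t½ = 77/32 ≈ 2.4062, so fraction remaining f = (1/2)^(77/32) ≈ 0.1886.
Accumulation ratio R = 1/(1 − f) ≈ 1/0.8114 ≈ 1.2324.
Single-dose peak C₀ = D/Vd = 723/60 ≈ 12.050 μg/mL.
Cmax,ss = C₀/(1 − f) ≈ 12.050/0.8114 ≈ 14.851 μg/mL.
One interval later, Cmin,ss = Cmax,ss·e^(−kτ) ≈ 14.851 × 0.1886 ≈ 2.801 μg/mL.
Trough 2.8 μg/mL vs MEC 1 μg/mL: adequate.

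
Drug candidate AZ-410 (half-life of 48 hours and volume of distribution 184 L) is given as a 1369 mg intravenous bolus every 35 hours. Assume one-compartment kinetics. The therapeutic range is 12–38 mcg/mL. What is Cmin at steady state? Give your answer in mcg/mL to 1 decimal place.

τ/t½ = 35/48 ≈ 0.72917, so fraction remaining f = (1/2)^(35/48) ≈ 0.6033.
At steady state, accumulation factor R = 1/(1 − e^(−kτ)) ≈ 2.5208.
Each bolus raises the concentration by D/Vd = 1369/184 ≈ 7.440 mcg/mL.
Steady-state peak Cmax,ss = C₀·R ≈ 7.440 × 2.5208 ≈ 18.755 mcg/mL.
One interval later, Cmin,ss = Cmax,ss·e^(−kτ) ≈ 18.755 × 0.6033 ≈ 11.315 mcg/mL.
Trough 11.3 mcg/mL vs MEC 12 mcg/mL: subtherapeutic.

11.3 mcg/mL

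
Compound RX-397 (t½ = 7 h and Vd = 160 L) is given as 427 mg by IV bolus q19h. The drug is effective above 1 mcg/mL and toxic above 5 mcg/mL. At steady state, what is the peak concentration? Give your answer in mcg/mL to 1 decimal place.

k = ln2/t½ = ln2/7 ≈ 0.099021 h⁻¹; fraction remaining f = e^(−kτ) = e^(−0.099021×19) ≈ 0.1524.
Accumulation ratio R = 1/(1 − f) ≈ 1/0.8476 ≈ 1.1798.
Each bolus raises the concentration by D/Vd = 427/160 ≈ 2.669 mcg/mL.
Steady-state peak Cmax,ss = C₀·R ≈ 2.669 × 1.1798 ≈ 3.149 mcg/mL.
Peak 3.1 mcg/mL vs MTC 5 mcg/mL: below toxic threshold.

3.1 mcg/mL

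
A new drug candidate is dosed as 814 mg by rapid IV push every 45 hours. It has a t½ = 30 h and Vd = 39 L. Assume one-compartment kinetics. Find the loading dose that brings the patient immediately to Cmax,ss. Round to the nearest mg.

f = (1/2)^(45/30) ≈ 0.353553; accumulation ratio R = 1/(1−f) ≈ 1.54692.
Loading dose to hit Cmax,ss on first dose: D_load = D_maint·R ≈ 814 × 1.54692 ≈ 1259.19 mg.

1259 mg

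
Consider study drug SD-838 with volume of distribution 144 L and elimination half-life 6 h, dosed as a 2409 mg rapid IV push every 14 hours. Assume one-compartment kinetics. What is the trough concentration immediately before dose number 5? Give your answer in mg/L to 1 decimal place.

4.1 mg/L

f = (1/2)^(τ/t½) = (1/2)^(14/6) ≈ 0.1984.
C₀ = D/Vd = 2409/144 ≈ 16.729 mg/L.
Before the 5th dose, 4 doses have been given. Superposition: Cmin = C₀·(f + f² + … + f^4).
≈ 16.729 × (0.1984 + 0.0394 + 0.0078 + 0.0015) ≈ 16.729 × 0.2471 ≈ 4.134 mg/L.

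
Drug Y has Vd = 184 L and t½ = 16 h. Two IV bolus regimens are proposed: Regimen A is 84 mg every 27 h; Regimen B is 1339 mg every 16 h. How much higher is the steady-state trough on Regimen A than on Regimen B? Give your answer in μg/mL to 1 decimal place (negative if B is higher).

-7.1 μg/mL

Regimen A: f = (1/2)^(27/16) ≈ 0.3105; Cmin,ss = (84/184)·f/(1−f) ≈ 0.206 μg/mL.
Regimen B: f = (1/2)^(16/16) ≈ 0.5000; Cmin,ss = (1339/184)·f/(1−f) ≈ 7.277 μg/mL.
Difference ≈ 0.206 − 7.277 ≈ -7.071 μg/mL.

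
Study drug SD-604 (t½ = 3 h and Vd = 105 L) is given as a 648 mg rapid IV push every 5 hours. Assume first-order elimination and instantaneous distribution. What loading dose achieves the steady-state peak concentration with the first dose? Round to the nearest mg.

f = (1/2)^(5/3) ≈ 0.314980; accumulation ratio R = 1/(1−f) ≈ 1.45981.
Loading dose to hit Cmax,ss on first dose: D_load = D_maint·R ≈ 648 × 1.45981 ≈ 945.96 mg.

946 mg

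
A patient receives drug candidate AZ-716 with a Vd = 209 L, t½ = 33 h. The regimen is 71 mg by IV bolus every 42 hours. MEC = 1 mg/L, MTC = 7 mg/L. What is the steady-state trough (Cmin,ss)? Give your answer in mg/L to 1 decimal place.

0.2 mg/L

Over one 42-h interval, 42/33 ≈ 1.2727 half-lives elapse, leaving f ≈ 0.4139 of each dose.
Accumulation ratio R = 1/(1 − f) ≈ 1/0.5861 ≈ 1.7062.
Each bolus raises the concentration by D/Vd = 71/209 ≈ 0.340 mg/L.
Cmax,ss = C₀/(1 − f) ≈ 0.340/0.5861 ≈ 0.580 mg/L.
One interval later, Cmin,ss = Cmax,ss·e^(−kτ) ≈ 0.580 × 0.4139 ≈ 0.240 mg/L.
Trough 0.2 mg/L vs MEC 1 mg/L: subtherapeutic.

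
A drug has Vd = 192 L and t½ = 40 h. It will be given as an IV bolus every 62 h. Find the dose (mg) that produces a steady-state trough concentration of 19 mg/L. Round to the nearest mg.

7034 mg

τ/t½ = 62/40 ≈ 1.55, so f = (1/2)^(62/40) ≈ 0.341510.
Cmin,ss = (D/Vd)·f/(1−f), so D = Cmin,ss·Vd·(1−f)/f.
D = 19 × 192 × (1−f)/f ≈ 19 × 192 × 1.92817 ≈ 7033.96 mg.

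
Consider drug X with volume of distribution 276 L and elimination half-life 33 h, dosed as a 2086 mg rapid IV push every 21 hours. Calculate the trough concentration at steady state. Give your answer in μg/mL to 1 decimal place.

τ/t½ = 21/33 ≈ 0.63636, so fraction remaining f = (1/2)^(21/33) ≈ 0.6433.
Accumulation ratio R = 1/(1 − f) ≈ 1/0.3567 ≈ 2.8035.
Each bolus raises the concentration by D/Vd = 2086/276 ≈ 7.558 μg/mL.
Steady-state peak Cmax,ss = C₀·R ≈ 7.558 × 2.8035 ≈ 21.189 μg/mL.
Steady-state trough Cmin,ss = Cmax,ss·f ≈ 21.189 × 0.6433 ≈ 13.631 μg/mL.

13.6 μg/mL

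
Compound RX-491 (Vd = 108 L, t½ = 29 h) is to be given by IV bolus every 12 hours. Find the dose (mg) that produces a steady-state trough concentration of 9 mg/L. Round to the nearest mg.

τ/t½ = 12/29 ≈ 0.41379, so f = (1/2)^(12/29) ≈ 0.750647.
Cmin,ss = (D/Vd)·f/(1−f), so D = Cmin,ss·Vd·(1−f)/f.
D = 9 × 108 × (1−f)/f ≈ 9 × 108 × 0.33218 ≈ 322.88 mg.

323 mg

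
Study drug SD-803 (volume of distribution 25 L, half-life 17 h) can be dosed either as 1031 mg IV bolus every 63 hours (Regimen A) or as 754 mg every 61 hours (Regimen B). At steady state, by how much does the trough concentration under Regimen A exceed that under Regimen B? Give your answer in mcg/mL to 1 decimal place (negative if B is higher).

0.7 mcg/mL

Regimen A: f = (1/2)^(63/17) ≈ 0.0766; Cmin,ss = (1031/25)·f/(1−f) ≈ 3.421 mcg/mL.
Regimen B: f = (1/2)^(61/17) ≈ 0.0831; Cmin,ss = (754/25)·f/(1−f) ≈ 2.733 mcg/mL.
Difference ≈ 3.421 − 2.733 ≈ 0.688 mcg/mL.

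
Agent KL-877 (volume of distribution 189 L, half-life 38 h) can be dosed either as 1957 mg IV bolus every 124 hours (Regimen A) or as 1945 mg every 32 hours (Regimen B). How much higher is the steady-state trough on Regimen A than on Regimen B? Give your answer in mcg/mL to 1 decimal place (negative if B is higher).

-11.8 mcg/mL

Regimen A: f = (1/2)^(124/38) ≈ 0.1042; Cmin,ss = (1957/189)·f/(1−f) ≈ 1.204 mcg/mL.
Regimen B: f = (1/2)^(32/38) ≈ 0.5578; Cmin,ss = (1945/189)·f/(1−f) ≈ 12.981 mcg/mL.
Difference ≈ 1.204 − 12.981 ≈ -11.777 mcg/mL.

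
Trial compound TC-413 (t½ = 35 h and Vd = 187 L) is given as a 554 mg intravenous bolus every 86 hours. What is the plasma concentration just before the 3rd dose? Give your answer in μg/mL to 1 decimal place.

f = (1/2)^(τ/t½) = (1/2)^(86/35) ≈ 0.1821.
C₀ = D/Vd = 554/187 ≈ 2.963 μg/mL.
Before the 3rd dose, 2 doses have been given. Superposition: Cmin = C₀·(f + f²).
≈ 2.963 × (0.1821 + 0.0332) ≈ 2.963 × 0.2153 ≈ 0.638 μg/mL.

0.6 μg/mL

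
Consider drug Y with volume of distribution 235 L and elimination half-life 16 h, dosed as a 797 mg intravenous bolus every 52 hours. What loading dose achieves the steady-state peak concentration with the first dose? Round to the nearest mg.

891 mg

f = (1/2)^(52/16) ≈ 0.105112; accumulation ratio R = 1/(1−f) ≈ 1.11746.
Loading dose to hit Cmax,ss on first dose: D_load = D_maint·R ≈ 797 × 1.11746 ≈ 890.62 mg.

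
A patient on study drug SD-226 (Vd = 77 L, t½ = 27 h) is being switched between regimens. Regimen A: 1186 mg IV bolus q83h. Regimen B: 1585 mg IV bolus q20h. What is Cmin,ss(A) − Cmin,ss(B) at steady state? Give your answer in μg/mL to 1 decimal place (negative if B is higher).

-28.6 μg/mL

Regimen A: f = (1/2)^(83/27) ≈ 0.1187; Cmin,ss = (1186/77)·f/(1−f) ≈ 2.075 μg/mL.
Regimen B: f = (1/2)^(20/27) ≈ 0.5984; Cmin,ss = (1585/77)·f/(1−f) ≈ 30.672 μg/mL.
Difference ≈ 2.075 − 30.672 ≈ -28.597 μg/mL.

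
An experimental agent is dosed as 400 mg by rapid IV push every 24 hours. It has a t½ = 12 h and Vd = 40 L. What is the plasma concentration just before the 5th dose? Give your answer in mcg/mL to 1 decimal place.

f = (1/2)^(τ/t½) = (1/2)^(24/12) ≈ 0.2500.
C₀ = D/Vd = 400/40 ≈ 10.000 mcg/mL.
Before the 5th dose, 4 doses have been given. Superposition: Cmin = C₀·(f + f² + … + f^4).
≈ 10.000 × (0.2500 + 0.0625 + 0.0156 + 0.0039) ≈ 10.000 × 0.3320 ≈ 3.320 mcg/mL.

3.3 mcg/mL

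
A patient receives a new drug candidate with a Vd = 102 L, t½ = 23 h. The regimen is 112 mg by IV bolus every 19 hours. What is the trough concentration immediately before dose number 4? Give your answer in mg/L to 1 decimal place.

f = (1/2)^(τ/t½) = (1/2)^(19/23) ≈ 0.5641.
C₀ = D/Vd = 112/102 ≈ 1.098 mg/L.
Before the 4th dose, 3 doses have been given. Superposition: Cmin = C₀·(f + f² + … + f^3).
≈ 1.098 × (0.5641 + 0.3182 + 0.1795) ≈ 1.098 × 1.0618 ≈ 1.166 mg/L.

1.2 mg/L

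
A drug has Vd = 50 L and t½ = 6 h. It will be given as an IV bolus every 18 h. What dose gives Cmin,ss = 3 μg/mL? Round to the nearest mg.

1050 mg

τ/t½ = 18/6 ≈ 3, so f = (1/2)^(18/6) ≈ 0.125000.
Cmin,ss = (D/Vd)·f/(1−f), so D = Cmin,ss·Vd·(1−f)/f.
D = 3 × 50 × (1−f)/f ≈ 3 × 50 × 7.00000 ≈ 1050.00 mg.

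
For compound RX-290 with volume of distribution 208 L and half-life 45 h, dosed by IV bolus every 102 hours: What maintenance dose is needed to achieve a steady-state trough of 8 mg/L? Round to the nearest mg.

6343 mg

τ/t½ = 102/45 ≈ 2.2667, so f = (1/2)^(102/45) ≈ 0.207809.
Cmin,ss = (D/Vd)·f/(1−f), so D = Cmin,ss·Vd·(1−f)/f.
D = 8 × 208 × (1−f)/f ≈ 8 × 208 × 3.81211 ≈ 6343.35 mg.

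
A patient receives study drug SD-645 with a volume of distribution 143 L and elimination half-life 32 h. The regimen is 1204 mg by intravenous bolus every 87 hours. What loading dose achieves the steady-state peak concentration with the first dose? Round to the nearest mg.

f = (1/2)^(87/32) ≈ 0.151906; accumulation ratio R = 1/(1−f) ≈ 1.17911.
Loading dose to hit Cmax,ss on first dose: D_load = D_maint·R ≈ 1204 × 1.17911 ≈ 1419.65 mg.

1420 mg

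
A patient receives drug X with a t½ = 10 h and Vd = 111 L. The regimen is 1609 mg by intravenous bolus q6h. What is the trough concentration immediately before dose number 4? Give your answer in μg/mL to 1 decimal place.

f = (1/2)^(τ/t½) = (1/2)^(6/10) ≈ 0.6598.
C₀ = D/Vd = 1609/111 ≈ 14.495 μg/mL.
Before the 4th dose, 3 doses have been given. Superposition: Cmin = C₀·(f + f² + … + f^3).
≈ 14.495 × (0.6598 + 0.4353 + 0.2872) ≈ 14.495 × 1.3823 ≈ 20.036 μg/mL.

20.0 μg/mL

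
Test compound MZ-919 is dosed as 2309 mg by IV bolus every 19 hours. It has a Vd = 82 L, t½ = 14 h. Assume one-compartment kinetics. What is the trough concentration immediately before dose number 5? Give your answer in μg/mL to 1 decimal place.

17.6 μg/mL

f = (1/2)^(τ/t½) = (1/2)^(19/14) ≈ 0.3904.
C₀ = D/Vd = 2309/82 ≈ 28.159 μg/mL.
Before the 5th dose, 4 doses have been given. Superposition: Cmin = C₀·(f + f² + … + f^4).
≈ 28.159 × (0.3904 + 0.1524 + 0.0595 + 0.0232) ≈ 28.159 × 0.6255 ≈ 17.613 μg/mL.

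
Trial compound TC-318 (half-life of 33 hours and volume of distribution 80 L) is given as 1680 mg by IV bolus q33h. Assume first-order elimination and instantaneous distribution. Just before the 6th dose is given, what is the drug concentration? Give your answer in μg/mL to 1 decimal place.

f = (1/2)^(τ/t½) = (1/2)^(33/33) ≈ 0.5000.
C₀ = D/Vd = 1680/80 ≈ 21.000 μg/mL.
Before the 6th dose, 5 doses have been given. Superposition: Cmin = C₀·(f + f² + … + f^5).
≈ 21.000 × (0.5000 + 0.2500 + 0.1250 + 0.0625 + 0.0313) ≈ 21.000 × 0.9688 ≈ 20.345 μg/mL.

20.3 μg/mL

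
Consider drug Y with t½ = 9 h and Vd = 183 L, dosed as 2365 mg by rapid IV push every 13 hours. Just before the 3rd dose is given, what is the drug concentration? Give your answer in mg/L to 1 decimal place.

f = (1/2)^(τ/t½) = (1/2)^(13/9) ≈ 0.3674.
C₀ = D/Vd = 2365/183 ≈ 12.923 mg/L.
Before the 3rd dose, 2 doses have been given. Superposition: Cmin = C₀·(f + f²).
≈ 12.923 × (0.3674 + 0.1350) ≈ 12.923 × 0.5024 ≈ 6.493 mg/L.

6.5 mg/L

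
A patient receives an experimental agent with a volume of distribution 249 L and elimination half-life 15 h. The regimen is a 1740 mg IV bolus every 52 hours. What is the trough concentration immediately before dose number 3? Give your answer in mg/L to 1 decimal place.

f = (1/2)^(τ/t½) = (1/2)^(52/15) ≈ 0.0905.
C₀ = D/Vd = 1740/249 ≈ 6.988 mg/L.
Before the 3rd dose, 2 doses have been given. Superposition: Cmin = C₀·(f + f²).
≈ 6.988 × (0.0905 + 0.0082) ≈ 6.988 × 0.0987 ≈ 0.690 mg/L.

0.7 mg/L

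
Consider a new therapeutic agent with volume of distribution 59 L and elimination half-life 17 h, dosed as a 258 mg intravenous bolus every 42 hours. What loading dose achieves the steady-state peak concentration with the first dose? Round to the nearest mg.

f = (1/2)^(42/17) ≈ 0.180418; accumulation ratio R = 1/(1−f) ≈ 1.22013.
Loading dose to hit Cmax,ss on first dose: D_load = D_maint·R ≈ 258 × 1.22013 ≈ 314.79 mg.

315 mg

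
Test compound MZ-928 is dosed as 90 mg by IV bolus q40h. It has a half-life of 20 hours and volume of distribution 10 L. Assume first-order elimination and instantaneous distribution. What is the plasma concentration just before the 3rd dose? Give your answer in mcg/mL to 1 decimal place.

f = (1/2)^(τ/t½) = (1/2)^(40/20) ≈ 0.2500.
C₀ = D/Vd = 90/10 ≈ 9.000 mcg/mL.
Before the 3rd dose, 2 doses have been given. Superposition: Cmin = C₀·(f + f²).
≈ 9.000 × (0.2500 + 0.0625) ≈ 9.000 × 0.3125 ≈ 2.812 mcg/mL.

2.8 mcg/mL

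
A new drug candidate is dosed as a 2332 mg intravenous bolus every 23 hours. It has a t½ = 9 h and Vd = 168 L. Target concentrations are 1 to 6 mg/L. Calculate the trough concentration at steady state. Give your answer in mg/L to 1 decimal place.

k = ln2/t½ = ln2/9 ≈ 0.077016 h⁻¹; fraction remaining f = e^(−kτ) = e^(−0.077016×23) ≈ 0.1701.
Single-dose peak C₀ = D/Vd = 2332/168 ≈ 13.881 mg/L.
Steady-state trough Cmin,ss = C₀·f/(1−f) ≈ 13.881 × 0.1701/0.8299 ≈ 2.845 mg/L.
Trough 2.8 mg/L vs MEC 1 mg/L: adequate.

2.8 mg/L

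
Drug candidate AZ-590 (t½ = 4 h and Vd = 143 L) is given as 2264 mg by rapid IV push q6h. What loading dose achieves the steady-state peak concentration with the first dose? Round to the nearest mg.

f = (1/2)^(6/4) ≈ 0.353553; accumulation ratio R = 1/(1−f) ≈ 1.54692.
Loading dose to hit Cmax,ss on first dose: D_load = D_maint·R ≈ 2264 × 1.54692 ≈ 3502.23 mg.

3502 mg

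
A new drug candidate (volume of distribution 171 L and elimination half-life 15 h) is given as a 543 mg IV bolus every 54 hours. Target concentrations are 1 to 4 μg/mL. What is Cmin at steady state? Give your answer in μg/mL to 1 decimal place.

0.3 μg/mL

Over one 54-h interval, 54/15 ≈ 3.6 half-lives elapse, leaving f ≈ 0.0825 of each dose.
Each bolus raises the concentration by D/Vd = 543/171 ≈ 3.175 μg/mL.
Steady-state trough Cmin,ss = C₀·f/(1−f) ≈ 3.175 × 0.0825/0.9175 ≈ 0.285 μg/mL.
Trough 0.3 μg/mL vs MEC 1 μg/mL: subtherapeutic.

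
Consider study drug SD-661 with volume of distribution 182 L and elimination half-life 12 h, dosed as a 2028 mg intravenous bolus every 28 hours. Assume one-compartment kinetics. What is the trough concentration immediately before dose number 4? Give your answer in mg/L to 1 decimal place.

2.7 mg/L

f = (1/2)^(τ/t½) = (1/2)^(28/12) ≈ 0.1984.
C₀ = D/Vd = 2028/182 ≈ 11.143 mg/L.
Before the 4th dose, 3 doses have been given. Superposition: Cmin = C₀·(f + f² + … + f^3).
≈ 11.143 × (0.1984 + 0.0394 + 0.0078) ≈ 11.143 × 0.2456 ≈ 2.737 mg/L.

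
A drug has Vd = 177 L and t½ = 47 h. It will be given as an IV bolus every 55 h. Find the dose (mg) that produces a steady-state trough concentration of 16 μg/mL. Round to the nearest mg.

3541 mg

τ/t½ = 55/47 ≈ 1.1702, so f = (1/2)^(55/47) ≈ 0.444356.
Cmin,ss = (D/Vd)·f/(1−f), so D = Cmin,ss·Vd·(1−f)/f.
D = 16 × 177 × (1−f)/f ≈ 16 × 177 × 1.25045 ≈ 3541.27 mg.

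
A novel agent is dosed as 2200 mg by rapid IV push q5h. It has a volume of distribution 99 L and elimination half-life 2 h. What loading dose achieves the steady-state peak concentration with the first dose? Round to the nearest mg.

2672 mg

f = (1/2)^(5/2) ≈ 0.176777; accumulation ratio R = 1/(1−f) ≈ 1.21474.
Loading dose to hit Cmax,ss on first dose: D_load = D_maint·R ≈ 2200 × 1.21474 ≈ 2672.43 mg.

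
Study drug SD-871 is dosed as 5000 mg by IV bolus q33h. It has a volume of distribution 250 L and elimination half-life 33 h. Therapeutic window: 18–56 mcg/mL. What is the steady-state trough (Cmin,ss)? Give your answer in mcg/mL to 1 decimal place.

τ = 33 h = 1 half-life, so f = (1/2)^1 = 0.5.
Accumulation ratio R = 1/(1 − f) = 1/0.5 = 2/1.
Single-dose peak C₀ = D/Vd = 5000/250 = 20 mcg/mL.
Steady-state peak Cmax,ss = C₀·R = 20 × 2/1 ≈ 40.000 mcg/mL.
Steady-state trough Cmin,ss = Cmax,ss·f ≈ 40.000 × 0.5 ≈ 20.000 mcg/mL.
Trough 20.0 mcg/mL vs MEC 18 mcg/mL: adequate.

20.0 mcg/mL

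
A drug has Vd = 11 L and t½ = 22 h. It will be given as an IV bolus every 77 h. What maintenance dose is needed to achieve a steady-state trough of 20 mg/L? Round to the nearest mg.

2269 mg

τ/t½ = 77/22 ≈ 3.5, so f = (1/2)^(77/22) ≈ 0.088388.
Cmin,ss = (D/Vd)·f/(1−f), so D = Cmin,ss·Vd·(1−f)/f.
D = 20 × 11 × (1−f)/f ≈ 20 × 11 × 10.31375 ≈ 2269.03 mg.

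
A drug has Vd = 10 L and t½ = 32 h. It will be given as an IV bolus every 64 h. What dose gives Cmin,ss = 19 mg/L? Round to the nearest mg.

570 mg

τ/t½ = 64/32 ≈ 2, so f = (1/2)^(64/32) ≈ 0.250000.
Cmin,ss = (D/Vd)·f/(1−f), so D = Cmin,ss·Vd·(1−f)/f.
D = 19 × 10 × (1−f)/f ≈ 19 × 10 × 3.00000 ≈ 570.00 mg.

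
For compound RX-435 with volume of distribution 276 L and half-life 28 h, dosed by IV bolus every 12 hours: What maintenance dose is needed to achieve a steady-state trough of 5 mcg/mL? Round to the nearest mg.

τ/t½ = 12/28 ≈ 0.42857, so f = (1/2)^(12/28) ≈ 0.742997.
Cmin,ss = (D/Vd)·f/(1−f), so D = Cmin,ss·Vd·(1−f)/f.
D = 5 × 276 × (1−f)/f ≈ 5 × 276 × 0.34590 ≈ 477.34 mg.

477 mg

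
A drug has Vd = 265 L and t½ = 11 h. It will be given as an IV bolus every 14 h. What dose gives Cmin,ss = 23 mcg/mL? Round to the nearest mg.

8632 mg

τ/t½ = 14/11 ≈ 1.2727, so f = (1/2)^(14/11) ≈ 0.413877.
Cmin,ss = (D/Vd)·f/(1−f), so D = Cmin,ss·Vd·(1−f)/f.
D = 23 × 265 × (1−f)/f ≈ 23 × 265 × 1.41618 ≈ 8631.62 mg.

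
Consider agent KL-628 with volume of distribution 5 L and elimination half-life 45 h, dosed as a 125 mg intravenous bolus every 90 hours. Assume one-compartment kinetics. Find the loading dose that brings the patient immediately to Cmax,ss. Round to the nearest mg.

167 mg

f = (1/2)^(90/45) ≈ 0.250000; accumulation ratio R = 1/(1−f) ≈ 1.33333.
Loading dose to hit Cmax,ss on first dose: D_load = D_maint·R ≈ 125 × 1.33333 ≈ 166.67 mg.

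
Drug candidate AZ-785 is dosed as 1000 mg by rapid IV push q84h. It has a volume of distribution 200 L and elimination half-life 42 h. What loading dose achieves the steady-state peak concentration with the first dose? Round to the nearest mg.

1333 mg

f = (1/2)^(84/42) ≈ 0.250000; accumulation ratio R = 1/(1−f) ≈ 1.33333.
Loading dose to hit Cmax,ss on first dose: D_load = D_maint·R ≈ 1000 × 1.33333 ≈ 1333.33 mg.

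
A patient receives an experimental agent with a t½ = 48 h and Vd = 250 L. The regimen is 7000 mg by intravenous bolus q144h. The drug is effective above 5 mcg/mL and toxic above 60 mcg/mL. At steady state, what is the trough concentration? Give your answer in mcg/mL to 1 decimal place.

τ = 144 h = 3 half-lives, so f = (1/2)^3 = 0.125.
At steady state, R = 1/(1 − 0.125) = 8/7.
Single-dose peak C₀ = D/Vd = 7000/250 = 28 mcg/mL.
Steady-state peak Cmax,ss = C₀·R = 28 × 8/7 ≈ 32.000 mcg/mL.
Steady-state trough Cmin,ss = Cmax,ss·f ≈ 32.000 × 0.125 ≈ 4.000 mcg/mL.
Trough 4.0 mcg/mL vs MEC 5 mcg/mL: subtherapeutic.

4.0 mcg/mL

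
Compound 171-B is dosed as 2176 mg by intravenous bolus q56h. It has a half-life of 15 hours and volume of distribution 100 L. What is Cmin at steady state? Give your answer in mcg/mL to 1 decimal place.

k = ln2/t½ = ln2/15 ≈ 0.046210 h⁻¹; fraction remaining f = e^(−kτ) = e^(−0.046210×56) ≈ 0.0752.
Each bolus raises the concentration by D/Vd = 2176/100 ≈ 21.760 mcg/mL.
Steady-state trough Cmin,ss = C₀·f/(1−f) ≈ 21.760 × 0.0752/0.9248 ≈ 1.769 mcg/mL.

1.8 mcg/mL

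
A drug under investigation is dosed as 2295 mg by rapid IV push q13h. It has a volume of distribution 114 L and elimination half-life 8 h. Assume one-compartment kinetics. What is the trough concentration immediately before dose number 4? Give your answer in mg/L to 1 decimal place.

9.3 mg/L

f = (1/2)^(τ/t½) = (1/2)^(13/8) ≈ 0.3242.
C₀ = D/Vd = 2295/114 ≈ 20.132 mg/L.
Before the 4th dose, 3 doses have been given. Superposition: Cmin = C₀·(f + f² + … + f^3).
≈ 20.132 × (0.3242 + 0.1051 + 0.0341) ≈ 20.132 × 0.4634 ≈ 9.329 mg/L.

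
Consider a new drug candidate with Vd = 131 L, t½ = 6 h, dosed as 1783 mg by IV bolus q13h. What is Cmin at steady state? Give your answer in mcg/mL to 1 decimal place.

3.9 mcg/mL

Over one 13-h interval, 13/6 ≈ 2.1667 half-lives elapse, leaving f ≈ 0.2227 of each dose.
Single-dose peak C₀ = D/Vd = 1783/131 ≈ 13.611 mcg/mL.
Steady-state trough Cmin,ss = C₀·f/(1−f) ≈ 13.611 × 0.2227/0.7773 ≈ 3.900 mcg/mL.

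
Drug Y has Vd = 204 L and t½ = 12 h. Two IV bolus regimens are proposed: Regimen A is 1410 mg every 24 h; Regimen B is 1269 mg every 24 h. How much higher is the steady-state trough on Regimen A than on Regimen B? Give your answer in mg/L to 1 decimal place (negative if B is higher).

0.2 mg/L

Regimen A: f = (1/2)^(24/12) ≈ 0.2500; Cmin,ss = (1410/204)·f/(1−f) ≈ 2.304 mg/L.
Regimen B: f = (1/2)^(24/12) ≈ 0.2500; Cmin,ss = (1269/204)·f/(1−f) ≈ 2.074 mg/L.
Difference ≈ 2.304 − 2.074 ≈ 0.230 mg/L.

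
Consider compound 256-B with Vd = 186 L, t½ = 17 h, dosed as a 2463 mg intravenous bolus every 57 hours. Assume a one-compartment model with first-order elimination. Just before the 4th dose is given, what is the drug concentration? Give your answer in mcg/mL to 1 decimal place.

1.4 mcg/mL

f = (1/2)^(τ/t½) = (1/2)^(57/17) ≈ 0.0979.
C₀ = D/Vd = 2463/186 ≈ 13.242 mcg/mL.
Before the 4th dose, 3 doses have been given. Superposition: Cmin = C₀·(f + f² + … + f^3).
≈ 13.242 × (0.0979 + 0.0096 + 0.0009) ≈ 13.242 × 0.1084 ≈ 1.435 mcg/mL.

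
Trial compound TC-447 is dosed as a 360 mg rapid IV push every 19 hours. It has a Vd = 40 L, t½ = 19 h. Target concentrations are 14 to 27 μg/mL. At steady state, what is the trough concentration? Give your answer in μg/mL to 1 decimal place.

τ = 19 h = 1 half-life, so f = (1/2)^1 = 0.5.
Accumulation ratio R = 1/(1 − f) = 1/0.5 = 2/1.
Single-dose peak C₀ = D/Vd = 360/40 = 9 μg/mL.
Steady-state peak Cmax,ss = C₀·R = 9 × 2/1 ≈ 18.000 μg/mL.
Steady-state trough Cmin,ss = Cmax,ss·f ≈ 18.000 × 0.5 ≈ 9.000 μg/mL.
Trough 9.0 μg/mL vs MEC 14 μg/mL: subtherapeutic.

9.0 μg/mL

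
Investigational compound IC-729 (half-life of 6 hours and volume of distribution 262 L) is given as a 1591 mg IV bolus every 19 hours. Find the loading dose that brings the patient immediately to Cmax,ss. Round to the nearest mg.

f = (1/2)^(19/6) ≈ 0.111362; accumulation ratio R = 1/(1−f) ≈ 1.12532.
Loading dose to hit Cmax,ss on first dose: D_load = D_maint·R ≈ 1591 × 1.12532 ≈ 1790.38 mg.

1790 mg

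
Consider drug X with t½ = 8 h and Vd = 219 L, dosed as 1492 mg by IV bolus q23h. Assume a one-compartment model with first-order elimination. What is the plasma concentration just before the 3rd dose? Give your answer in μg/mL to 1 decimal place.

f = (1/2)^(τ/t½) = (1/2)^(23/8) ≈ 0.1363.
C₀ = D/Vd = 1492/219 ≈ 6.813 μg/mL.
Before the 3rd dose, 2 doses have been given. Superposition: Cmin = C₀·(f + f²).
≈ 6.813 × (0.1363 + 0.0186) ≈ 6.813 × 0.1549 ≈ 1.055 μg/mL.

1.1 μg/mL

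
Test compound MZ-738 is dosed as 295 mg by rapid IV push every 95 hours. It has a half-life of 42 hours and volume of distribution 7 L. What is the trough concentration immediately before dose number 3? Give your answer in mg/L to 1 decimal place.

10.6 mg/L

f = (1/2)^(τ/t½) = (1/2)^(95/42) ≈ 0.2085.
C₀ = D/Vd = 295/7 ≈ 42.143 mg/L.
Before the 3rd dose, 2 doses have been given. Superposition: Cmin = C₀·(f + f²).
≈ 42.143 × (0.2085 + 0.0435) ≈ 42.143 × 0.2520 ≈ 10.620 mg/L.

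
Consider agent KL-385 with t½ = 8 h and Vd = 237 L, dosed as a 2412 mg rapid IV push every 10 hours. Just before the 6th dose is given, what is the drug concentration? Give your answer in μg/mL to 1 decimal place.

7.3 μg/mL

f = (1/2)^(τ/t½) = (1/2)^(10/8) ≈ 0.4204.
C₀ = D/Vd = 2412/237 ≈ 10.177 μg/mL.
Before the 6th dose, 5 doses have been given. Superposition: Cmin = C₀·(f + f² + … + f^5).
≈ 10.177 × (0.4204 + 0.1767 + 0.0743 + 0.0312 + 0.0131) ≈ 10.177 × 0.7157 ≈ 7.284 μg/mL.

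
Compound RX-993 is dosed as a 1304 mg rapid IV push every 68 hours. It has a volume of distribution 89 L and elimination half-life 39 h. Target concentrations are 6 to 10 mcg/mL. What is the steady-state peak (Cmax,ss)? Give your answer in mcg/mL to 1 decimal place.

k = ln2/t½ = ln2/39 ≈ 0.017773 h⁻¹; fraction remaining f = e^(−kτ) = e^(−0.017773×68) ≈ 0.2986.
At steady state, accumulation factor R = 1/(1 − e^(−kτ)) ≈ 1.4257.
Single-dose peak C₀ = D/Vd = 1304/89 ≈ 14.652 mcg/mL.
Steady-state peak Cmax,ss = C₀·R ≈ 14.652 × 1.4257 ≈ 20.889 mcg/mL.
Peak 20.9 mcg/mL vs MTC 10 mcg/mL: exceeds toxic threshold.

20.9 mcg/mL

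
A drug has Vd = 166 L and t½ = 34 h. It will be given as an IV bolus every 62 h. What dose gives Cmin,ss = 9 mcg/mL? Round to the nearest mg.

3794 mg

τ/t½ = 62/34 ≈ 1.8235, so f = (1/2)^(62/34) ≈ 0.282529.
Cmin,ss = (D/Vd)·f/(1−f), so D = Cmin,ss·Vd·(1−f)/f.
D = 9 × 166 × (1−f)/f ≈ 9 × 166 × 2.53946 ≈ 3793.95 mg.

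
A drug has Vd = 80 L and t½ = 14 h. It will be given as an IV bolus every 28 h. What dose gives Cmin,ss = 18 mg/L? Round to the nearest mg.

τ/t½ = 28/14 ≈ 2, so f = (1/2)^(28/14) ≈ 0.250000.
Cmin,ss = (D/Vd)·f/(1−f), so D = Cmin,ss·Vd·(1−f)/f.
D = 18 × 80 × (1−f)/f ≈ 18 × 80 × 3.00000 ≈ 4320.00 mg.

4320 mg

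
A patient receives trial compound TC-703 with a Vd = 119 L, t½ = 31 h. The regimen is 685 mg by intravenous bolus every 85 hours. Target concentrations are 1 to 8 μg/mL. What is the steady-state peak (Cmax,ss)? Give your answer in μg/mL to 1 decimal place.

6.8 μg/mL

k = ln2/t½ = ln2/31 ≈ 0.022360 h⁻¹; fraction remaining f = e^(−kτ) = e^(−0.022360×85) ≈ 0.1495.
At steady state, accumulation factor R = 1/(1 − e^(−kτ)) ≈ 1.1758.
Single-dose peak C₀ = D/Vd = 685/119 ≈ 5.756 μg/mL.
Cmax,ss = C₀/(1 − f) ≈ 5.756/0.8505 ≈ 6.768 μg/mL.
Peak 6.8 μg/mL vs MTC 8 μg/mL: below toxic threshold.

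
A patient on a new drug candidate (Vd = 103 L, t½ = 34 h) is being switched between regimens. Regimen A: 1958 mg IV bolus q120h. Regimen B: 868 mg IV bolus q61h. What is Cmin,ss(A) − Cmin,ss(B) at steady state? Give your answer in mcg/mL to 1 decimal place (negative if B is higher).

-1.6 mcg/mL

Regimen A: f = (1/2)^(120/34) ≈ 0.0866; Cmin,ss = (1958/103)·f/(1−f) ≈ 1.802 mcg/mL.
Regimen B: f = (1/2)^(61/34) ≈ 0.2883; Cmin,ss = (868/103)·f/(1−f) ≈ 3.414 mcg/mL.
Difference ≈ 1.802 − 3.414 ≈ -1.612 mcg/mL.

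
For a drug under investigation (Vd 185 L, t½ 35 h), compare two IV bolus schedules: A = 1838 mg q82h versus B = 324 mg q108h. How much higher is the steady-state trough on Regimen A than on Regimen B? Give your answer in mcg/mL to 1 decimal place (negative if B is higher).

2.2 mcg/mL

Regimen A: f = (1/2)^(82/35) ≈ 0.1971; Cmin,ss = (1838/185)·f/(1−f) ≈ 2.439 mcg/mL.
Regimen B: f = (1/2)^(108/35) ≈ 0.1178; Cmin,ss = (324/185)·f/(1−f) ≈ 0.234 mcg/mL.
Difference ≈ 2.439 − 0.234 ≈ 2.205 mcg/mL.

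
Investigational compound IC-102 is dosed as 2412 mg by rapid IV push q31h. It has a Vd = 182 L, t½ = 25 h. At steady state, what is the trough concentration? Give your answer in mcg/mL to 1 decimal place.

k = ln2/t½ = ln2/25 ≈ 0.027726 h⁻¹; fraction remaining f = e^(−kτ) = e^(−0.027726×31) ≈ 0.4234.
Single-dose peak C₀ = D/Vd = 2412/182 ≈ 13.253 mcg/mL.
Steady-state trough Cmin,ss = C₀·f/(1−f) ≈ 13.253 × 0.4234/0.5766 ≈ 9.732 mcg/mL.

9.7 mcg/mL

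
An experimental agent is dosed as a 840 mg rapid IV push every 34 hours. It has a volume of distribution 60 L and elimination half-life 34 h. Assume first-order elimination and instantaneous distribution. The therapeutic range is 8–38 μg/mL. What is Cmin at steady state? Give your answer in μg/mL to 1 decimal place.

14.0 μg/mL

τ = 34 h = 1 half-life, so f = (1/2)^1 = 0.5.
Accumulation ratio R = 1/(1 − f) = 1/0.5 = 2/1.
Single-dose peak C₀ = D/Vd = 840/60 = 14 μg/mL.
Steady-state peak Cmax,ss = C₀·R = 14 × 2/1 ≈ 28.000 μg/mL.
Steady-state trough Cmin,ss = Cmax,ss·f ≈ 28.000 × 0.5 ≈ 14.000 μg/mL.
Trough 14.0 μg/mL vs MEC 8 μg/mL: adequate.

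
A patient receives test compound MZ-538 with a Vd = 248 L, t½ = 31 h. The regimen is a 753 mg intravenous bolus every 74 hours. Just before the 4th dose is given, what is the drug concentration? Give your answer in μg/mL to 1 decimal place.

0.7 μg/mL

f = (1/2)^(τ/t½) = (1/2)^(74/31) ≈ 0.1912.
C₀ = D/Vd = 753/248 ≈ 3.036 μg/mL.
Before the 4th dose, 3 doses have been given. Superposition: Cmin = C₀·(f + f² + … + f^3).
≈ 3.036 × (0.1912 + 0.0366 + 0.0070) ≈ 3.036 × 0.2348 ≈ 0.713 μg/mL.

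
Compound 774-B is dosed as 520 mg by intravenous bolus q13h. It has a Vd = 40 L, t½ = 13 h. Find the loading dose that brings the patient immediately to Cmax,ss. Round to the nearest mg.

1040 mg

f = (1/2)^(13/13) ≈ 0.500000; accumulation ratio R = 1/(1−f) ≈ 2.00000.
Loading dose to hit Cmax,ss on first dose: D_load = D_maint·R ≈ 520 × 2.00000 ≈ 1040.00 mg.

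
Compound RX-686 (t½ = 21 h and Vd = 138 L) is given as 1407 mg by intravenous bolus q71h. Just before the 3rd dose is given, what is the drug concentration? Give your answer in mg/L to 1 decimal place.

f = (1/2)^(τ/t½) = (1/2)^(71/21) ≈ 0.0960.
C₀ = D/Vd = 1407/138 ≈ 10.196 mg/L.
Before the 3rd dose, 2 doses have been given. Superposition: Cmin = C₀·(f + f²).
≈ 10.196 × (0.0960 + 0.0092) ≈ 10.196 × 0.1052 ≈ 1.073 mg/L.

1.1 mg/L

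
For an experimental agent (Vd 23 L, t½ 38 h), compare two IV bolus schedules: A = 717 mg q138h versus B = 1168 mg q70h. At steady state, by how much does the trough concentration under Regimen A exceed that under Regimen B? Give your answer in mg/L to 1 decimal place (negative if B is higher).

Regimen A: f = (1/2)^(138/38) ≈ 0.0807; Cmin,ss = (717/23)·f/(1−f) ≈ 2.737 mg/L.
Regimen B: f = (1/2)^(70/38) ≈ 0.2789; Cmin,ss = (1168/23)·f/(1−f) ≈ 19.641 mg/L.
Difference ≈ 2.737 − 19.641 ≈ -16.904 mg/L.

-16.9 mg/L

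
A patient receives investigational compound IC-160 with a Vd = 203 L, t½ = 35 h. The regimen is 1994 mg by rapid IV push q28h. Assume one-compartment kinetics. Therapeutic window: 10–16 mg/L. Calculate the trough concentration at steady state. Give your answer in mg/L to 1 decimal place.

Over one 28-h interval, 28/35 ≈ 0.8 half-lives elapse, leaving f ≈ 0.5743 of each dose.
Accumulation ratio R = 1/(1 − f) ≈ 1/0.4257 ≈ 2.3491.
Each bolus raises the concentration by D/Vd = 1994/203 ≈ 9.823 mg/L.
Cmax,ss = C₀/(1 − f) ≈ 9.823/0.4257 ≈ 23.075 mg/L.
Steady-state trough Cmin,ss = Cmax,ss·f ≈ 23.075 × 0.5743 ≈ 13.252 mg/L.
Trough 13.3 mg/L vs MEC 10 mg/L: adequate.

13.3 mg/L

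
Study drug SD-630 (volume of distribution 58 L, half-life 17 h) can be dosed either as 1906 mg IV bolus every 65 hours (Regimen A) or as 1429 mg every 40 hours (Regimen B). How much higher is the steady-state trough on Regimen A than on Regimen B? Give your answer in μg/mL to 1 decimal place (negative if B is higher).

-3.5 μg/mL

Regimen A: f = (1/2)^(65/17) ≈ 0.0706; Cmin,ss = (1906/58)·f/(1−f) ≈ 2.496 μg/mL.
Regimen B: f = (1/2)^(40/17) ≈ 0.1957; Cmin,ss = (1429/58)·f/(1−f) ≈ 5.995 μg/mL.
Difference ≈ 2.496 − 5.995 ≈ -3.499 μg/mL.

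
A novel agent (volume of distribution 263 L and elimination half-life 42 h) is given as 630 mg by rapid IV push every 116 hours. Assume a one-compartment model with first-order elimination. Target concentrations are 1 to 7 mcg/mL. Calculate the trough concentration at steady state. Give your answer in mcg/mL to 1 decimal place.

τ/t½ = 116/42 ≈ 2.7619, so fraction remaining f = (1/2)^(116/42) ≈ 0.1474.
Accumulation ratio R = 1/(1 − f) ≈ 1/0.8526 ≈ 1.1729.
Each bolus raises the concentration by D/Vd = 630/263 ≈ 2.395 mcg/mL.
Cmax,ss = C₀/(1 − f) ≈ 2.395/0.8526 ≈ 2.809 mcg/mL.
One interval later, Cmin,ss = Cmax,ss·e^(−kτ) ≈ 2.809 × 0.1474 ≈ 0.414 mcg/mL.
Trough 0.4 mcg/mL vs MEC 1 mcg/mL: subtherapeutic.

0.4 mcg/mL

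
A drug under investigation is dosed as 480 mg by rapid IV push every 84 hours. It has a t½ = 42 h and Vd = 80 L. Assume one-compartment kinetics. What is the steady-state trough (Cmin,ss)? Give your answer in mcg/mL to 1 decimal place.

The dosing interval is 2 half-lives, so f = 2^(−2) = 0.25.
Accumulation ratio R = 1/(1 − f) = 1/0.75 = 4/3.
Single-dose peak C₀ = D/Vd = 480/80 = 6 mcg/mL.
Steady-state peak Cmax,ss = C₀·R = 6 × 4/3 ≈ 8.000 mcg/mL.
Steady-state trough Cmin,ss = Cmax,ss·f ≈ 8.000 × 0.25 ≈ 2.000 mcg/mL.

2.0 mcg/mL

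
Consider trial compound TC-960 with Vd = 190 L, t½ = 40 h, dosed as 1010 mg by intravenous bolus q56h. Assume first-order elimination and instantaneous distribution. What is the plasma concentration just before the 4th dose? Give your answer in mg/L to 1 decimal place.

f = (1/2)^(τ/t½) = (1/2)^(56/40) ≈ 0.3789.
C₀ = D/Vd = 1010/190 ≈ 5.316 mg/L.
Before the 4th dose, 3 doses have been given. Superposition: Cmin = C₀·(f + f² + … + f^3).
≈ 5.316 × (0.3789 + 0.1436 + 0.0544) ≈ 5.316 × 0.5769 ≈ 3.067 mg/L.

3.1 mg/L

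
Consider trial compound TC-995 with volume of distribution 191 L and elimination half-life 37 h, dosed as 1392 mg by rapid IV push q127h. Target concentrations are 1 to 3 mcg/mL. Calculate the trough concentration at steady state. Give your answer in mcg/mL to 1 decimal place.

0.7 mcg/mL

Over one 127-h interval, 127/37 ≈ 3.4324 half-lives elapse, leaving f ≈ 0.0926 of each dose.
Each bolus raises the concentration by D/Vd = 1392/191 ≈ 7.288 mcg/mL.
Steady-state trough Cmin,ss = C₀·f/(1−f) ≈ 7.288 × 0.0926/0.9074 ≈ 0.744 mcg/mL.
Trough 0.7 mcg/mL vs MEC 1 mcg/mL: subtherapeutic.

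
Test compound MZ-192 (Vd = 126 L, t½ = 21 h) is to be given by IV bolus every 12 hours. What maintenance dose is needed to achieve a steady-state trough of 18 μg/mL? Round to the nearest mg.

1102 mg

τ/t½ = 12/21 ≈ 0.57143, so f = (1/2)^(12/21) ≈ 0.672950.
Cmin,ss = (D/Vd)·f/(1−f), so D = Cmin,ss·Vd·(1−f)/f.
D = 18 × 126 × (1−f)/f ≈ 18 × 126 × 0.48599 ≈ 1102.23 mg.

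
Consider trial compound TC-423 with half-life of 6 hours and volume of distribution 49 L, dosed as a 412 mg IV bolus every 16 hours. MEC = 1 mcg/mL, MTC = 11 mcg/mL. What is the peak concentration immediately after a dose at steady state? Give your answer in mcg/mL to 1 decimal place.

τ/t½ = 16/6 ≈ 2.6667, so fraction remaining f = (1/2)^(16/6) ≈ 0.1575.
Accumulation ratio R = 1/(1 − f) ≈ 1/0.8425 ≈ 1.1869.
Single-dose peak C₀ = D/Vd = 412/49 ≈ 8.408 mcg/mL.
Cmax,ss = C₀/(1 − f) ≈ 8.408/0.8425 ≈ 9.980 mcg/mL.
Peak 10.0 mcg/mL vs MTC 11 mcg/mL: below toxic threshold.

10.0 mcg/mL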